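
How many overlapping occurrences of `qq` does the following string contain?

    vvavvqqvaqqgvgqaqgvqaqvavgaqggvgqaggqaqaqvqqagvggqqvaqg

Sliding a length-2 window over the 55 characters (54 positions):
  position 6–7: qq
  position 10–11: qq
  position 43–44: qq
  position 50–51: qq

4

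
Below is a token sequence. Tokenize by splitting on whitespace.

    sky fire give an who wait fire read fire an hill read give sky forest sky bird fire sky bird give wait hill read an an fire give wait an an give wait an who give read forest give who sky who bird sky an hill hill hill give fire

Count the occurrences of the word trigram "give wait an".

2

Scanning the 48 overlapping trigram windows for "give wait an":
  position 28–30: give wait an
  position 32–34: give wait an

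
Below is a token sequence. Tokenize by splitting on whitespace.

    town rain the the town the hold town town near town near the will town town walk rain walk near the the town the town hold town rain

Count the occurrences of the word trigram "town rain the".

1

Scanning the 26 overlapping trigram windows for "town rain the":
  position 1–3: town rain the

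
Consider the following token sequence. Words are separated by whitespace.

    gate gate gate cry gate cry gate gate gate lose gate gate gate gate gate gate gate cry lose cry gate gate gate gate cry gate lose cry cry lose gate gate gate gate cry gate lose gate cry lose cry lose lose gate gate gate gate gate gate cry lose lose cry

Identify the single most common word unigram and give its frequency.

"gate", 31 times

Unigram frequencies (highest first):
  gate: 31
  cry: 12
  lose: 10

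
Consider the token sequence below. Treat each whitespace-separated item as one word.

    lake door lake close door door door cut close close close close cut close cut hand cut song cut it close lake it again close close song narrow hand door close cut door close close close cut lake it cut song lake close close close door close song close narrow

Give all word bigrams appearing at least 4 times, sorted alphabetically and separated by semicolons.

close close; close cut

Bigram counts meeting the condition (at least 4 times):
  close close: 8
  close cut: 4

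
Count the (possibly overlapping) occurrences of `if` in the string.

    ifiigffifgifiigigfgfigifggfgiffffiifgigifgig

7

Sliding a length-2 window over the 44 characters (43 positions):
  position 1–2: if
  position 8–9: if
  position 11–12: if
  position 23–24: if
  position 29–30: if
  position 35–36: if
  position 40–41: if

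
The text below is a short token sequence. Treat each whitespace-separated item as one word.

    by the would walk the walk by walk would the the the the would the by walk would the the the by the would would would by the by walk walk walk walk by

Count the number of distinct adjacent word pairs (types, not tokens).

14

34 tokens → 33 bigram windows in total.
Repeated bigrams (each contributes count−1 duplicates):
  the the: 5
  by the: 3
  by walk: 3
  the by: 3
  the would: 3
  walk walk: 3
  would the: 3
  walk by: 2
  … (2 more repeated)
19 duplicate windows → 33 − 19 = 14 distinct.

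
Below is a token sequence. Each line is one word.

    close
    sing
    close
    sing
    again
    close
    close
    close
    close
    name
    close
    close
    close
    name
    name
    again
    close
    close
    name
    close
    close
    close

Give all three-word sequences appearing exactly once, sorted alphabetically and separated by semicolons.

Trigram counts meeting the condition (exactly once):
  close name name: 1
  close sing again: 1
  close sing close: 1
  name again close: 1
  name name again: 1
  sing again close: 1
  sing close sing: 1

close name name; close sing again; close sing close; name again close; name name again; sing again close; sing close sing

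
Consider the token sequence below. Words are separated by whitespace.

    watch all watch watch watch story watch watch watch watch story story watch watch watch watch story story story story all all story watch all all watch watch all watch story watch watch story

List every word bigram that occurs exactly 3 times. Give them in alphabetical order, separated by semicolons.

Bigram counts meeting the condition (exactly 3 times):
  all watch: 3
  watch all: 3

all watch; watch all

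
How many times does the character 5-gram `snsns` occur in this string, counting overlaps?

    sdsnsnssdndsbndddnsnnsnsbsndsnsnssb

2

Sliding a length-5 window over the 35 characters (31 positions):
  position 3–7: snsns
  position 29–33: snsns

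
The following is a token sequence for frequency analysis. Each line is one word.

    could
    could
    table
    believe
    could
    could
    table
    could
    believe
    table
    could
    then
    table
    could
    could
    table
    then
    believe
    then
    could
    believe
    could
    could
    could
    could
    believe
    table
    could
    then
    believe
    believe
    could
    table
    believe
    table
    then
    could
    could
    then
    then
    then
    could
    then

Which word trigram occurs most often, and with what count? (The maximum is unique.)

"could could table", 3 times

Trigram frequencies (highest first):
  could could table: 3
  could table believe: 2
  believe could could: 2
  could believe table: 2
  believe table could: 2
  table could then: 2
  … (27 more, each ≤ 2)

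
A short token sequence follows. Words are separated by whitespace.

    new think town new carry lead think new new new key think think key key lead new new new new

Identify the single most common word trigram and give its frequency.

Trigram frequencies (highest first):
  new new new: 3
  new think town: 1
  think town new: 1
  town new carry: 1
  new carry lead: 1
  carry lead think: 1
  … (10 more, each ≤ 1)

"new new new", 3 times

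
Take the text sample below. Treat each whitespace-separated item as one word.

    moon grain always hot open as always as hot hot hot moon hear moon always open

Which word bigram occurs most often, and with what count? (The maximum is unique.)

Bigram frequencies (highest first):
  hot hot: 2
  moon grain: 1
  grain always: 1
  always hot: 1
  hot open: 1
  open as: 1
  … (8 more, each ≤ 1)

"hot hot", 2 times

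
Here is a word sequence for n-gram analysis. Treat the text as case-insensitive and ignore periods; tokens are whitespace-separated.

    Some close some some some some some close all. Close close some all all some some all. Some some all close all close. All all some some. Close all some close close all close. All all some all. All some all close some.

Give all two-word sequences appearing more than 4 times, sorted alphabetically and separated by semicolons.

Bigram counts meeting the condition (more than 4 times):
  all close: 5
  all some: 6
  close all: 6
  some all: 5
  some some: 7

all close; all some; close all; some all; some some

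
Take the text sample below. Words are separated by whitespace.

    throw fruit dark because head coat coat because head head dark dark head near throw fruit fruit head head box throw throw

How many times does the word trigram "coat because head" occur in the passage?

Scanning the 20 overlapping trigram windows for "coat because head":
  position 7–9: coat because head

1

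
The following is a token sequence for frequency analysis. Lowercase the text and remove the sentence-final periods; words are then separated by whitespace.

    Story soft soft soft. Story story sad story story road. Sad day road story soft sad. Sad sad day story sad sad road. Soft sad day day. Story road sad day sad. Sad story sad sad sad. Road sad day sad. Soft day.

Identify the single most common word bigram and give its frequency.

"sad sad", 6 times

Bigram frequencies (highest first):
  sad sad: 6
  sad day: 5
  story sad: 3
  road sad: 3
  story soft: 2
  soft soft: 2
  … (14 more, each ≤ 2)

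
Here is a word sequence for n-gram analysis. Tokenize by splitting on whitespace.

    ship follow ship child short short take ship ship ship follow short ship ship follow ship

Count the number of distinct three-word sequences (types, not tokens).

16 tokens → 14 trigram windows in total.
Repeated trigrams (each contributes count−1 duplicates):
  ship follow ship: 2
  ship ship follow: 2
2 duplicate windows → 14 − 2 = 12 distinct.

12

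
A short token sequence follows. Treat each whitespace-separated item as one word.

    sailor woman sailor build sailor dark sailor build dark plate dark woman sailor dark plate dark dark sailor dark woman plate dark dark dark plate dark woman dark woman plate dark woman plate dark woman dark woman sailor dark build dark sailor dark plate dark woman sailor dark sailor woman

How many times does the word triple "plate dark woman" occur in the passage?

Scanning the 48 overlapping trigram windows for "plate dark woman":
  position 10–12: plate dark woman
  position 25–27: plate dark woman
  position 30–32: plate dark woman
  position 33–35: plate dark woman
  position 44–46: plate dark woman

5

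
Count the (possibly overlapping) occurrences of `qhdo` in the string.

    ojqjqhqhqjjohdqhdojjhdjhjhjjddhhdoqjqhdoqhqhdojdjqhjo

3

Sliding a length-4 window over the 53 characters (50 positions):
  position 15–18: qhdo
  position 37–40: qhdo
  position 43–46: qhdo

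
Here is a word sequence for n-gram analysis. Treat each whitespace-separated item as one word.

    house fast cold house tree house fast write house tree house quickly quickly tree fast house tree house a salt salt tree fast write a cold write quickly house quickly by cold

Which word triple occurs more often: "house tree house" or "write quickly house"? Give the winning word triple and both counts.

"house tree house": 3 occurrences
"write quickly house": 1 occurrence

"house tree house" (3 vs 1)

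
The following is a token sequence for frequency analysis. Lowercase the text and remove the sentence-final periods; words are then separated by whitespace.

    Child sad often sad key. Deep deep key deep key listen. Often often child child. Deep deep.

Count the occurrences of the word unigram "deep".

5

Scanning the 17 tokens for "deep":
  position 6: deep
  position 7: deep
  position 9: deep
  position 16: deep
  position 17: deep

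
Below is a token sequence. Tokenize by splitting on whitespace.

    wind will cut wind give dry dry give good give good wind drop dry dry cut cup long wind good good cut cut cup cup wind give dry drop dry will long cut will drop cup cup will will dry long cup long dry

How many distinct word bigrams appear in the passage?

44 tokens → 43 bigram windows in total.
Repeated bigrams (each contributes count−1 duplicates):
  cup cup: 2
  cup long: 2
  cut cup: 2
  drop dry: 2
  dry dry: 2
  give dry: 2
  give good: 2
  wind give: 2
8 duplicate windows → 43 − 8 = 35 distinct.

35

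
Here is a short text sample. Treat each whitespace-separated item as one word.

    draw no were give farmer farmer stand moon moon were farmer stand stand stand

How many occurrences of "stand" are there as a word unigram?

Scanning the 14 tokens for "stand":
  position 7: stand
  position 12: stand
  position 13: stand
  position 14: stand

4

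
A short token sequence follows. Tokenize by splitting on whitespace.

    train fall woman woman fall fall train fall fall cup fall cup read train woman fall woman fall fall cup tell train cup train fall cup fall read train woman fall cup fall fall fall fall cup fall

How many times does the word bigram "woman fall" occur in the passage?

Scanning the 37 overlapping bigram windows for "woman fall":
  position 4–5: woman fall
  position 15–16: woman fall
  position 17–18: woman fall
  position 30–31: woman fall

4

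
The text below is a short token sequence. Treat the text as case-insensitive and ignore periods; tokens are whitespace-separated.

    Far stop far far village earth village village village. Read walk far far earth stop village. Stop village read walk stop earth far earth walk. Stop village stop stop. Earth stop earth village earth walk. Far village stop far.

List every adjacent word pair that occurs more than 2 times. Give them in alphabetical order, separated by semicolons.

Bigram counts meeting the condition (more than 2 times):
  stop earth: 3
  stop village: 3
  village stop: 3

stop earth; stop village; village stop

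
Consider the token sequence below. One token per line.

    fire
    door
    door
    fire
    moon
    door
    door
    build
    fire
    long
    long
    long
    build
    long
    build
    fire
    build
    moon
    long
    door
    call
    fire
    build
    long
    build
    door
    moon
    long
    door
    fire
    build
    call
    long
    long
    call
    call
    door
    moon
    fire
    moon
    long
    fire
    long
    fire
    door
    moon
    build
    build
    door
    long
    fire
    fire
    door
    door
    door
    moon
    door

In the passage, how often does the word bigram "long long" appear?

Scanning the 56 overlapping bigram windows for "long long":
  position 10–11: long long
  position 11–12: long long
  position 33–34: long long

3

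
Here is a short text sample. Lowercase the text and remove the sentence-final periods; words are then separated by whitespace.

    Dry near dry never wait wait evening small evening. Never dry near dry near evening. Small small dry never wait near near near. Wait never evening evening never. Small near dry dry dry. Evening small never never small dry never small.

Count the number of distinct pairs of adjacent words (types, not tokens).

25

41 tokens → 40 bigram windows in total.
Repeated bigrams (each contributes count−1 duplicates):
  dry near: 3
  dry never: 3
  evening small: 3
  near dry: 3
  never small: 3
  dry dry: 2
  evening never: 2
  near near: 2
  … (2 more repeated)
15 duplicate windows → 40 − 15 = 25 distinct.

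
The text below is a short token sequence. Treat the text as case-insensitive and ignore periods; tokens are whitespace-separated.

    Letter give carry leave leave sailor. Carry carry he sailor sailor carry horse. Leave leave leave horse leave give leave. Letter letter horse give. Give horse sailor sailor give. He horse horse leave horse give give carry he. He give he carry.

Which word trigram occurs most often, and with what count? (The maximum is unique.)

Trigram frequencies (highest first):
  horse give give: 2
  letter give carry: 1
  give carry leave: 1
  carry leave leave: 1
  leave leave sailor: 1
  leave sailor carry: 1
  … (33 more, each ≤ 1)

"horse give give", 2 times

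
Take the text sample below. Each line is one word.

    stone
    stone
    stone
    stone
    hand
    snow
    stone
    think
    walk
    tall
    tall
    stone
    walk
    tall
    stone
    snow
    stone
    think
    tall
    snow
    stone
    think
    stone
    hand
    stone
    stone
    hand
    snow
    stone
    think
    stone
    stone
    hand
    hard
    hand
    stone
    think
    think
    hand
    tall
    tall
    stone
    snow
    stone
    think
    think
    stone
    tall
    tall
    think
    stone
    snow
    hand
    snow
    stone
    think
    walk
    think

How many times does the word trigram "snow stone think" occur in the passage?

6

Scanning the 56 overlapping trigram windows for "snow stone think":
  position 6–8: snow stone think
  position 16–18: snow stone think
  position 20–22: snow stone think
  position 28–30: snow stone think
  position 43–45: snow stone think
  position 54–56: snow stone think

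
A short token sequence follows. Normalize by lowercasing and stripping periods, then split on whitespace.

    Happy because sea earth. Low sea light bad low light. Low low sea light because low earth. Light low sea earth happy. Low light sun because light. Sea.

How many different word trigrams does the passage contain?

28 tokens → 26 trigram windows in total.
Repeated trigrams (each contributes count−1 duplicates):
  low sea light: 2
1 duplicate windows → 26 − 1 = 25 distinct.

25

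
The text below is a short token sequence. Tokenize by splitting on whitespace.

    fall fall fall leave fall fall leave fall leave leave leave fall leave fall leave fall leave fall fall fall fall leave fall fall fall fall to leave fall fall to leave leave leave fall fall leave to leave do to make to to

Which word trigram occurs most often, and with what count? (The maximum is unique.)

Trigram frequencies (highest first):
  fall leave fall: 6
  fall fall fall: 5
  leave fall fall: 5
  fall fall leave: 4
  leave fall leave: 4
  leave leave leave: 2
  … (13 more, each ≤ 2)

"fall leave fall", 6 times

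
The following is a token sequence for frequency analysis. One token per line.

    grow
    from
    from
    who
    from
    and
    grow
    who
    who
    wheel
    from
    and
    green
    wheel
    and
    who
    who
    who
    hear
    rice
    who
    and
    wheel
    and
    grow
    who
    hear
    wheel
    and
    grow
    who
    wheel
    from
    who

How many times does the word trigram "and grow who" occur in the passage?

Scanning the 32 overlapping trigram windows for "and grow who":
  position 6–8: and grow who
  position 24–26: and grow who
  position 29–31: and grow who

3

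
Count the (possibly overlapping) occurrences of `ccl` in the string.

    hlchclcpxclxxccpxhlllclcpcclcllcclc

Sliding a length-3 window over the 35 characters (33 positions):
  position 26–28: ccl
  position 32–34: ccl

2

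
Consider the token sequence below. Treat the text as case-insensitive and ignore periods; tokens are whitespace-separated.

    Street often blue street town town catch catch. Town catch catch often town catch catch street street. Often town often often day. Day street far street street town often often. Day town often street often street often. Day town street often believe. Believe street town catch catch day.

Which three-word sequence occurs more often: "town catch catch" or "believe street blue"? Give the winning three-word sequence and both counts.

"town catch catch" (4 vs 0)

"town catch catch": 4 occurrences
"believe street blue": 0 occurrences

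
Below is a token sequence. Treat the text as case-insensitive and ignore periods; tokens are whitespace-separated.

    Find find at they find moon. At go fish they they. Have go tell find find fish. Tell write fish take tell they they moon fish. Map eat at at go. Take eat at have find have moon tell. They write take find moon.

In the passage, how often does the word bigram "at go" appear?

Scanning the 43 overlapping bigram windows for "at go":
  position 7–8: at go
  position 30–31: at go

2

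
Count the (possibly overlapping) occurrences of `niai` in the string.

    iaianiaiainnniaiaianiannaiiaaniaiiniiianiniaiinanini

4

Sliding a length-4 window over the 52 characters (49 positions):
  position 5–8: niai
  position 13–16: niai
  position 30–33: niai
  position 42–45: niai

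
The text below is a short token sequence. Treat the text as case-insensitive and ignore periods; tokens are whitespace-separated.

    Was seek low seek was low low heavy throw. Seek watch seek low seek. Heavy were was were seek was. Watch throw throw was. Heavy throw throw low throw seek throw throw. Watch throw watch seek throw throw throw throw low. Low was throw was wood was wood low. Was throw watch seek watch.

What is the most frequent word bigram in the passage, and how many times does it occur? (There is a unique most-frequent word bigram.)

"throw throw", 6 times

Bigram frequencies (highest first):
  throw throw: 6
  watch seek: 3
  throw watch: 3
  seek low: 2
  low seek: 2
  seek was: 2
  … (24 more, each ≤ 2)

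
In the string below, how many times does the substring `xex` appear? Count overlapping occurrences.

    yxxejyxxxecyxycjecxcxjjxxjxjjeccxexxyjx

1

Sliding a length-3 window over the 39 characters (37 positions):
  position 33–35: xex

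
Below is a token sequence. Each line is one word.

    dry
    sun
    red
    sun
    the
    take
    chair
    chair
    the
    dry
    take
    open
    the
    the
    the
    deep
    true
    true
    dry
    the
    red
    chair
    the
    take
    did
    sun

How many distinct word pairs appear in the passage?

26 tokens → 25 bigram windows in total.
Repeated bigrams (each contributes count−1 duplicates):
  chair the: 2
  the take: 2
  the the: 2
3 duplicate windows → 25 − 3 = 22 distinct.

22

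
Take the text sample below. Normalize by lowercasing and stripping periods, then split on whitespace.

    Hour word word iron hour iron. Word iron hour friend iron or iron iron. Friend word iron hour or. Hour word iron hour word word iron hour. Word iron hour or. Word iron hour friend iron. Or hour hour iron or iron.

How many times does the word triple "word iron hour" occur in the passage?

Scanning the 40 overlapping trigram windows for "word iron hour":
  position 3–5: word iron hour
  position 7–9: word iron hour
  position 16–18: word iron hour
  position 21–23: word iron hour
  position 25–27: word iron hour
  position 28–30: word iron hour
  position 32–34: word iron hour

7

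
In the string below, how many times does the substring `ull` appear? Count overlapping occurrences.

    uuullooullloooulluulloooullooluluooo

Sliding a length-3 window over the 36 characters (34 positions):
  position 3–5: ull
  position 8–10: ull
  position 15–17: ull
  position 19–21: ull
  position 25–27: ull

5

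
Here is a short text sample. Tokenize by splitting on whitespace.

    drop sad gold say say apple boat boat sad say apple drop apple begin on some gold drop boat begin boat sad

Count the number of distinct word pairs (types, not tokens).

19

22 tokens → 21 bigram windows in total.
Repeated bigrams (each contributes count−1 duplicates):
  boat sad: 2
  say apple: 2
2 duplicate windows → 21 − 2 = 19 distinct.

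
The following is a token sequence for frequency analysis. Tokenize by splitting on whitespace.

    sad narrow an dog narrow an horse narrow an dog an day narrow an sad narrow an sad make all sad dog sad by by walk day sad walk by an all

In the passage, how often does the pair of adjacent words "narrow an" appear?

Scanning the 31 overlapping bigram windows for "narrow an":
  position 2–3: narrow an
  position 5–6: narrow an
  position 8–9: narrow an
  position 13–14: narrow an
  position 16–17: narrow an

5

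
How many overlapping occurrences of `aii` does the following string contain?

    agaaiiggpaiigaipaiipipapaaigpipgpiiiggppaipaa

3

Sliding a length-3 window over the 45 characters (43 positions):
  position 4–6: aii
  position 10–12: aii
  position 17–19: aii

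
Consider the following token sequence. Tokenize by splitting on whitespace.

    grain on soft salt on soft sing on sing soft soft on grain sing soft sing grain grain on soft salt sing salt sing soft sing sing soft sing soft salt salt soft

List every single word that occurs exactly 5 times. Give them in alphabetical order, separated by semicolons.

Unigram counts meeting the condition (exactly 5 times):
  on: 5
  salt: 5

on; salt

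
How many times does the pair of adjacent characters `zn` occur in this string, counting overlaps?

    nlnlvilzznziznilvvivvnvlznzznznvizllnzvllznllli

6

Sliding a length-2 window over the 47 characters (46 positions):
  position 9–10: zn
  position 13–14: zn
  position 25–26: zn
  position 28–29: zn
  position 30–31: zn
  position 42–43: zn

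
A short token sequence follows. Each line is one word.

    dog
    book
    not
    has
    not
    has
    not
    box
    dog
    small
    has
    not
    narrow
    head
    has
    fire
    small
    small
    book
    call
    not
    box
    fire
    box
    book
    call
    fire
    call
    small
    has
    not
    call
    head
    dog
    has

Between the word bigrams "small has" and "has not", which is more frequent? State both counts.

"small has": 2 occurrences
"has not": 4 occurrences

"has not" (4 vs 2)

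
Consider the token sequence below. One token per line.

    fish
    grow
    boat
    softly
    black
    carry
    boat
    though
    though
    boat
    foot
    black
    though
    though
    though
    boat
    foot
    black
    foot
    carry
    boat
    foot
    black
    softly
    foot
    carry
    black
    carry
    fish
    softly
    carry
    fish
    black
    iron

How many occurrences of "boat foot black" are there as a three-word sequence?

3

Scanning the 32 overlapping trigram windows for "boat foot black":
  position 10–12: boat foot black
  position 16–18: boat foot black
  position 21–23: boat foot black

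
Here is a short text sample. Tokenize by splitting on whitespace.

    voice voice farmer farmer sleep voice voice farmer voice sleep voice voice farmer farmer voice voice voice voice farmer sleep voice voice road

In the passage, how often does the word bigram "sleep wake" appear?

0

Scanning the 22 overlapping bigram windows for "sleep wake":
  (none found)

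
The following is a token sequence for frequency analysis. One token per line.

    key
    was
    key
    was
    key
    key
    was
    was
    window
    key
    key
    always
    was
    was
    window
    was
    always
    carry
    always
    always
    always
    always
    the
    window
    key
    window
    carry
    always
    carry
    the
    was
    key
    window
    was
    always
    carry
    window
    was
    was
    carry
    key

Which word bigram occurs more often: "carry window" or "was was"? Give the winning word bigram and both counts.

"was was" (3 vs 1)

"carry window": 1 occurrence
"was was": 3 occurrences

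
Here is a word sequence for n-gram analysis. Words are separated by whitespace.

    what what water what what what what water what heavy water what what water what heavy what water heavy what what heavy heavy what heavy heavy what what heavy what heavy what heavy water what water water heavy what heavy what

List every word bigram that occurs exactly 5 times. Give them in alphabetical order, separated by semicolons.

water what; what water

Bigram counts meeting the condition (exactly 5 times):
  water what: 5
  what water: 5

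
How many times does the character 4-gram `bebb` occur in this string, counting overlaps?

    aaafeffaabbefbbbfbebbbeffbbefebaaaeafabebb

2

Sliding a length-4 window over the 42 characters (39 positions):
  position 18–21: bebb
  position 39–42: bebb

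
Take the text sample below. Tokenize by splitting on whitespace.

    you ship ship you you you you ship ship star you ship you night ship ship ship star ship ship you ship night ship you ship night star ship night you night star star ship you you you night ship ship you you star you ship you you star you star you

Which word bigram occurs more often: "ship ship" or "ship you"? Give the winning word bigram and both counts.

"ship ship": 6 occurrences
"ship you": 7 occurrences

"ship you" (7 vs 6)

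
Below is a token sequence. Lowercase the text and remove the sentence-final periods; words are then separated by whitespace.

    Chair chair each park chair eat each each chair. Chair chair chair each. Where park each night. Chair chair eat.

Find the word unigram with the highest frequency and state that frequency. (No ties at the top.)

Unigram frequencies (highest first):
  chair: 9
  each: 5
  park: 2
  eat: 2
  where: 1
  night: 1

"chair", 9 times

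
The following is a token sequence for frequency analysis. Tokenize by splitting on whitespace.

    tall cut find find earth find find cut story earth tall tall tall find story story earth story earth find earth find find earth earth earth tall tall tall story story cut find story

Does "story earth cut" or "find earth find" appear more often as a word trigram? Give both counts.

"story earth cut": 0 occurrences
"find earth find": 2 occurrences

"find earth find" (2 vs 0)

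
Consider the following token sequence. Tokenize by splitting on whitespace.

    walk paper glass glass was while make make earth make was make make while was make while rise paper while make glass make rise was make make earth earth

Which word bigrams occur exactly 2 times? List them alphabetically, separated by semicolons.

make earth; make while; while make

Bigram counts meeting the condition (exactly 2 times):
  make earth: 2
  make while: 2
  while make: 2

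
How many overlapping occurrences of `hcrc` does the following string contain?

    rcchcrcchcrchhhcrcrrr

3

Sliding a length-4 window over the 21 characters (18 positions):
  position 4–7: hcrc
  position 9–12: hcrc
  position 15–18: hcrc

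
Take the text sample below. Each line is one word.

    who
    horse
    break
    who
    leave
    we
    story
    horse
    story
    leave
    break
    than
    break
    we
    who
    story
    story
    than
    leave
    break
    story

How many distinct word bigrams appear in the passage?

21 tokens → 20 bigram windows in total.
Repeated bigrams (each contributes count−1 duplicates):
  leave break: 2
1 duplicate windows → 20 − 1 = 19 distinct.

19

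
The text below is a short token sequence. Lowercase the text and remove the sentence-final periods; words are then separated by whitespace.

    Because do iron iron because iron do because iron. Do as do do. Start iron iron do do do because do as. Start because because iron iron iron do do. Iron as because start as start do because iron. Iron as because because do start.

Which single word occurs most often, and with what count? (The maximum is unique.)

"do", 13 times

Unigram frequencies (highest first):
  do: 13
  iron: 12
  because: 10
  as: 5
  start: 5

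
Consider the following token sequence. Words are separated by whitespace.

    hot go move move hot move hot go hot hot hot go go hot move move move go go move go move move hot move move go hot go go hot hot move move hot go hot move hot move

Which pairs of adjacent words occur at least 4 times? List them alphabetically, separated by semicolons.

Bigram counts meeting the condition (at least 4 times):
  go hot: 5
  hot go: 5
  hot move: 6
  move hot: 5
  move move: 6

go hot; hot go; hot move; move hot; move move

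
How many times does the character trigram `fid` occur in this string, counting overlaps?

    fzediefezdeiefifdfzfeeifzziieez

0

Sliding a length-3 window over the 31 characters (29 positions):
  (no match at any position)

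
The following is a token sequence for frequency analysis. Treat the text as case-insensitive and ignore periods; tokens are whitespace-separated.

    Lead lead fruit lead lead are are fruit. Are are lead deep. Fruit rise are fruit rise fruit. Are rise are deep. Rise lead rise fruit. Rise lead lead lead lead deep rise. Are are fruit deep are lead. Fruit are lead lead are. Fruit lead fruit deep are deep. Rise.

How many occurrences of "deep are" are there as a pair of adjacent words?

2

Scanning the 50 overlapping bigram windows for "deep are":
  position 37–38: deep are
  position 48–49: deep are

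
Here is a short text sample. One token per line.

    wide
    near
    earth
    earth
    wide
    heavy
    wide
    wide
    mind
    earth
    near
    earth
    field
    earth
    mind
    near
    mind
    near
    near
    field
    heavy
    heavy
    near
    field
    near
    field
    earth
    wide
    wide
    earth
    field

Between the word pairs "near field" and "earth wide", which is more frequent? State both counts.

"near field" (3 vs 2)

"near field": 3 occurrences
"earth wide": 2 occurrences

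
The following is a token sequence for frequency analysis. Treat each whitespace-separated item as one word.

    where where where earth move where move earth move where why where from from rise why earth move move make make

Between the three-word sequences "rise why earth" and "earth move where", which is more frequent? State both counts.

"earth move where" (2 vs 1)

"rise why earth": 1 occurrence
"earth move where": 2 occurrences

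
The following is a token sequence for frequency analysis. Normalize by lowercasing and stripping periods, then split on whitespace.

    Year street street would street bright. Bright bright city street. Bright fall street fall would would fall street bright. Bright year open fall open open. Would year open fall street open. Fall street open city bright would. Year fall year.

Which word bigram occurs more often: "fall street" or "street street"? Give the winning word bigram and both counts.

"fall street" (4 vs 1)

"fall street": 4 occurrences
"street street": 1 occurrence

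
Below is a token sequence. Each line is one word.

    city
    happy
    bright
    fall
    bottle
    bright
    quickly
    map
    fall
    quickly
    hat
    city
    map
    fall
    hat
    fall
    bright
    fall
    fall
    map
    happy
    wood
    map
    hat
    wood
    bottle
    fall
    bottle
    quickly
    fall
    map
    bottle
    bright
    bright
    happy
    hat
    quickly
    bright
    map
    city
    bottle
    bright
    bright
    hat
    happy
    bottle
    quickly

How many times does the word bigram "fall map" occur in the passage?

2

Scanning the 46 overlapping bigram windows for "fall map":
  position 19–20: fall map
  position 30–31: fall map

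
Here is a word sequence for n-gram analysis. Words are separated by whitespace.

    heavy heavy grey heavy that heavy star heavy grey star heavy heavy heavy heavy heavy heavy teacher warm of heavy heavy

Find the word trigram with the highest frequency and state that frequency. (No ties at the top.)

"heavy heavy heavy", 4 times

Trigram frequencies (highest first):
  heavy heavy heavy: 4
  heavy heavy grey: 1
  heavy grey heavy: 1
  grey heavy that: 1
  heavy that heavy: 1
  that heavy star: 1
  … (10 more, each ≤ 1)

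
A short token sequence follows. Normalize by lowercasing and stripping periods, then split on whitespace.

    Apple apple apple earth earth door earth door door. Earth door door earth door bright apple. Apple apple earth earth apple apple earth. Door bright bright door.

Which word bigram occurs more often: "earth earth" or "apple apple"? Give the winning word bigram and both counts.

"apple apple" (5 vs 2)

"earth earth": 2 occurrences
"apple apple": 5 occurrences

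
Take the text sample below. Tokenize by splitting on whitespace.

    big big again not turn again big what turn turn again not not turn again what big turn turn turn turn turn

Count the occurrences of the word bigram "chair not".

Scanning the 21 overlapping bigram windows for "chair not":
  (none found)

0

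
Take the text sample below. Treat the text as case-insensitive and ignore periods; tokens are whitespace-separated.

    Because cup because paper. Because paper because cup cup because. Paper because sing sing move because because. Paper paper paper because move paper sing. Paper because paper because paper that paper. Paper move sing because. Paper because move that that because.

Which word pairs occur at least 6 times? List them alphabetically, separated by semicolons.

Bigram counts meeting the condition (at least 6 times):
  because paper: 7
  paper because: 7

because paper; paper because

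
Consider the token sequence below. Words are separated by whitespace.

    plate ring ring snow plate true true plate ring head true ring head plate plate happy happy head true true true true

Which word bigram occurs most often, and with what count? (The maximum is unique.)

Bigram frequencies (highest first):
  true true: 4
  plate ring: 2
  ring head: 2
  head true: 2
  ring ring: 1
  ring snow: 1
  … (9 more, each ≤ 1)

"true true", 4 times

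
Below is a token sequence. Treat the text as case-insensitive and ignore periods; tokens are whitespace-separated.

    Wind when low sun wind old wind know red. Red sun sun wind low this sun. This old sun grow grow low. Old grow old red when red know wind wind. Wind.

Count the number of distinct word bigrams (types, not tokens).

32 tokens → 31 bigram windows in total.
Repeated bigrams (each contributes count−1 duplicates):
  sun wind: 2
  wind wind: 2
2 duplicate windows → 31 − 2 = 29 distinct.

29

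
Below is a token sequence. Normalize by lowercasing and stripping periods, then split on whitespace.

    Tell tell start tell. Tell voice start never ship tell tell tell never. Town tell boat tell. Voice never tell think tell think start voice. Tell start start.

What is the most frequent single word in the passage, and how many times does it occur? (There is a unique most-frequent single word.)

Unigram frequencies (highest first):
  tell: 12
  start: 5
  voice: 3
  never: 3
  think: 2
  ship: 1
  … (2 more, each ≤ 1)

"tell", 12 times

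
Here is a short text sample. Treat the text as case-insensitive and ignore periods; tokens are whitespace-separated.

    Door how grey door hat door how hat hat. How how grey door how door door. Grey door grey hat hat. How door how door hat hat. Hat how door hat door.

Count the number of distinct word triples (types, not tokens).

23

32 tokens → 30 trigram windows in total.
Repeated trigrams (each contributes count−1 duplicates):
  hat hat how: 3
  door hat door: 2
  door how door: 2
  hat how door: 2
  how door hat: 2
  how grey door: 2
7 duplicate windows → 30 − 7 = 23 distinct.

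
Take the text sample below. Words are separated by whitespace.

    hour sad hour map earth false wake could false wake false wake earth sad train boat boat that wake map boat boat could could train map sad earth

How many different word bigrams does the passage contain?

24

28 tokens → 27 bigram windows in total.
Repeated bigrams (each contributes count−1 duplicates):
  false wake: 3
  boat boat: 2
3 duplicate windows → 27 − 3 = 24 distinct.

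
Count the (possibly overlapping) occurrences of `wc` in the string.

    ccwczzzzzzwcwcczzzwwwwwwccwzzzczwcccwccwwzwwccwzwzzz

7

Sliding a length-2 window over the 52 characters (51 positions):
  position 3–4: wc
  position 11–12: wc
  position 13–14: wc
  position 24–25: wc
  position 33–34: wc
  position 37–38: wc
  position 44–45: wc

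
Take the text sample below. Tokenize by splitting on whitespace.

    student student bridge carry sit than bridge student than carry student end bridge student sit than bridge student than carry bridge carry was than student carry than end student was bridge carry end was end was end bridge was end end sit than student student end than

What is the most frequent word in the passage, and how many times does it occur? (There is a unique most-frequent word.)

Unigram frequencies (highest first):
  student: 10
  than: 8
  end: 8
  bridge: 7
  carry: 6
  was: 5
  … (1 more, each ≤ 3)

"student", 10 times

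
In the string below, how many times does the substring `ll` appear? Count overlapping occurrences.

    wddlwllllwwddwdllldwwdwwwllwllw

Sliding a length-2 window over the 31 characters (30 positions):
  position 6–7: ll
  position 7–8: ll
  position 8–9: ll
  position 16–17: ll
  position 17–18: ll
  position 26–27: ll
  position 29–30: ll

7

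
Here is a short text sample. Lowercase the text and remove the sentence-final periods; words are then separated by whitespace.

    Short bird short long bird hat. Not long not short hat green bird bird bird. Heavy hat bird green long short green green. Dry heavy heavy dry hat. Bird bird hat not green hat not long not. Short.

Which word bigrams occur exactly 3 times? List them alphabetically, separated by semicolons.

Bigram counts meeting the condition (exactly 3 times):
  bird bird: 3
  hat not: 3

bird bird; hat not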